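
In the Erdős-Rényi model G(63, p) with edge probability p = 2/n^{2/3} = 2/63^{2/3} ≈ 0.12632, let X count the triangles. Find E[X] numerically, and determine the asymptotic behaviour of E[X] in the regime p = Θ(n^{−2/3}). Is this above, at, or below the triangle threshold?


Number of potential triangles: C(63, 3) = 39711.
Each occurs with probability p³ ≈ (0.12632)³ ≈ 2.0156211e-03.
By linearity: E[X] = C(63, 3)·p³ ≈ 39711 · 2.0156211e-03 ≈ 80.04233.
Since α = 2/3 < 1, p = c/n^{2/3} ≫ 1/n is above the triangle threshold p ~ 1/n. Asymptotically E[X] ~ (c³/6)·n^{3(1−α)} = (2³/6)·n^{1} → ∞; triangles are abundant w.h.p.

E[X] ≈ 80.04233; in regime p = Θ(1/n^{2/3}) E[X] diverges (above the triangle threshold p ~ 1/n).


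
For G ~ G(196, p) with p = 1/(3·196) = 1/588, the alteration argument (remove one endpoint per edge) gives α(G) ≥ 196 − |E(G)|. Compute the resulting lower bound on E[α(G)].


E[|E(G)|] = C(196, 2)·p = 19110 · (1/588) = 65/2.
E[α(G)] ≥ n − E[|E(G)|] = 196 − 65/2 = 327/2.
Numerically: ≈ 163.500000.
(This is only a lower bound; the true E[α(G)] may be larger.)

E[α(G)] ≥ 327/2 ≈ 163.500000.


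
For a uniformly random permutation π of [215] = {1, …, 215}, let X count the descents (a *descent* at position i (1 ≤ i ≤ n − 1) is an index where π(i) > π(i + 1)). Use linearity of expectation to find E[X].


Write X = Σ X_I over i = 1, …, 214, with X_I the indicator of one descent.
There are 214 indicators.
For each fixed i, the pair (π(i), π(i+1)) is a uniformly random ordered pair of distinct values from {1, …, 215}; by symmetry P[π(i) > π(i+1)] = 1/2.
By linearity: E[X] = 214 · (1/2) = (215 − 1) · (1/2) = 107 ≈ 107.000.

E[X] = 107 = 107.000.


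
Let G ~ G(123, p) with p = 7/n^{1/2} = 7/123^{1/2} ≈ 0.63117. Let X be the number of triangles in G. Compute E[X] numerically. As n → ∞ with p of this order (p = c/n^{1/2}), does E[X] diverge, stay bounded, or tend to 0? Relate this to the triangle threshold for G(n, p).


Number of potential triangles: C(123, 3) = 302621.
Each occurs with probability p³ ≈ (0.63117)³ ≈ 2.5144121e-01.
By linearity: E[X] = C(123, 3)·p³ ≈ 302621 · 2.5144121e-01 ≈ 76091.38952.
Since α = 1/2 < 1, p = c/n^{1/2} ≫ 1/n is above the triangle threshold p ~ 1/n. Asymptotically E[X] ~ (c³/6)·n^{3(1−α)} = (7³/6)·n^{1.5} → ∞; triangles are abundant w.h.p.

E[X] ≈ 76091.38952; in regime p = Θ(1/n^{1/2}) E[X] diverges (above the triangle threshold p ~ 1/n).


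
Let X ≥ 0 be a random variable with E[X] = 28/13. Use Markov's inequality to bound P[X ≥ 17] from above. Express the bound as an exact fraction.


μ = E[X] = 28/13, a = 17.
Markov: P[X ≥ 17] ≤ μ/a = (28/13)/17 = 28/221.
Numerically: ≈ 0.126697.
(Since a = 17 > μ = 2.153846, the bound 28/221 is < 1 and informative.)

P[X ≥ 17] ≤ 28/221 ≈ 0.126697.


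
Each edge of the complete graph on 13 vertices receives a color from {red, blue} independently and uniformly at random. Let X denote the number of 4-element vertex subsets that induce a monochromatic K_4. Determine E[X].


Let X = Σ_S X_S over the C(13, 4) = 715 subsets S of size 4, where X_S = 1 if the K_4 on S is monochromatic.
For a fixed S, the K_4 on S has C(4, 2) = 6 edges. P[all 6 edges red] = (1/2)^6, and likewise for blue, so P[monochromatic] = 2·(1/2)^6 = 2^{1 − 6} = 1/32.
Summing: E[X] = C(13, 4) · 2^{1 − 6} = 715 · 1/32 = 715/32.
Numerically: E[X] ≈ 22.34375.

E[X] = C(13,4)·2^(1−C(4,2)) = 715/32 ≈ 22.34375.


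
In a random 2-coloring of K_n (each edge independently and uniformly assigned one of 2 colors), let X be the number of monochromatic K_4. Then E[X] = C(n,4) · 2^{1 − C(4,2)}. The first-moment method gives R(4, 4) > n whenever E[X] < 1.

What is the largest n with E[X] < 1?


We need C(n, 4) · 2^{1 − 6} < 1, i.e. C(n, 4) < 2^{6 − 1} = 32.
Check values of n near the boundary:
  n = 4: C(4, 4) = 1; 1 < 32? YES
  n = 5: C(5, 4) = 5; 5 < 32? YES
  n = 6: C(6, 4) = 15; 15 < 32? YES
  n = 7: C(7, 4) = 35; 35 < 32? NO
The largest n with C(n, 4) < 32 is n = 6 (where E[X] = 15/32 ≈ 0.4687500). Hence R(4, 4) > 6, i.e. R(4, 4) ≥ 7.

Largest n = 6; hence R(4, 4) > 6.


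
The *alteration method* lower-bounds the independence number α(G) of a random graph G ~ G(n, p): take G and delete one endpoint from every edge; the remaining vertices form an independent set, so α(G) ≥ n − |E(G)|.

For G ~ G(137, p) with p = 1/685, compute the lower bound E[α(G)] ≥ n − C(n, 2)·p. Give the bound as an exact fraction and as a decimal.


E[|E(G)|] = C(137, 2)·p = 9316 · (1/685) = 68/5.
E[α(G)] ≥ n − E[|E(G)|] = 137 − 68/5 = 617/5.
Numerically: ≈ 123.40000.
(This is only a lower bound; the true E[α(G)] may be larger.)

E[α(G)] ≥ 617/5 ≈ 123.40000.


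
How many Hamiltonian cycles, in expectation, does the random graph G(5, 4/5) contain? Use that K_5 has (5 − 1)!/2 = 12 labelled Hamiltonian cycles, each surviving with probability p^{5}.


K_5 has (5 − 1)!/2 = 12 labelled Hamiltonian cycles.
For each such Hamiltonian cycle H, let X_H = 1 if all 5 edges of H are present in G. Then P[X_H = 1] = p^{5} = (4/5)^{5} = 1024/3125.
Summing the indicators: E[X] = Σ_H E[X_H] = 12 · p^{5} = 12 · 1024/3125 = 12288/3125.
Numerically: E[X] ≈ 3.93.

E[X] = 12 · (4/5)^{5} = 12288/3125 ≈ 3.93.


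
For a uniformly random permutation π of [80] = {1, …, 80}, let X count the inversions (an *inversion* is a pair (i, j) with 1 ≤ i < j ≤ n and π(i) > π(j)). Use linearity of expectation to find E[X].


Write X = Σ X_I over the C(80, 2) = 3160 pairs i < j, with X_I the indicator of one inversion.
There are 3160 indicators.
For each fixed pair i < j, the values π(i) and π(j) are two distinct elements of {1, …, 80} in uniformly random order; by symmetry P[π(i) > π(j)] = 1/2.
By linearity: E[X] = 3160 · (1/2) = C(80, 2) · (1/2) = 3160/2 = 1580 ≈ 1580.0000.

E[X] = 1580 = 1580.0000.


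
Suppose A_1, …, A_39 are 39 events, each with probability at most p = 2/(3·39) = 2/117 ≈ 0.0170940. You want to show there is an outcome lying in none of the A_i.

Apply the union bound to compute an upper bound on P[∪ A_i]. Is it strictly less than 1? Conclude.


Union bound: P[∪_{i=1}^{39} A_i] ≤ Σ_i P[A_i] ≤ 39·p = 39·(2/117) = 2/3.
Numerically: 2/3 ≈ 0.6666667.
Is 2/3 < 1? YES.
Since P[∪ A_i] ≤ 2/3 < 1, the complement has P[∩ A_i^c] ≥ 1 − 2/3 = 1/3 > 0, so some outcome avoids every A_i.

39·p = 2/3 ≈ 0.6666667; existence CERTIFIED by the union bound.


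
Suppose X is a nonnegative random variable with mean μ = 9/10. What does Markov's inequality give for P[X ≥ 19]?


μ = E[X] = 9/10, a = 19.
Markov: P[X ≥ 19] ≤ μ/a = (9/10)/19 = 9/190.
Numerically: ≈ 0.04737.
(Since a = 19 > μ = 0.90000, the bound 9/190 is < 1 and informative.)

P[X ≥ 19] ≤ 9/190 ≈ 0.04737.


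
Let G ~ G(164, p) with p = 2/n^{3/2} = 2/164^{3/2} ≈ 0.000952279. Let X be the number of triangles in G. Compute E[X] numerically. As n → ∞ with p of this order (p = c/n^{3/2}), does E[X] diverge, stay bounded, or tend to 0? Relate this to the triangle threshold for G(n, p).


Number of potential triangles: C(164, 3) = 721764.
Each occurs with probability p³ ≈ (0.000952279)³ ≈ 8.63560304e-10.
By linearity: E[X] = C(164, 3)·p³ ≈ 721764 · 8.63560304e-10 ≈ 0.000623.
Since α = 3/2 > 1, p = c/n^{3/2} = o(1/n) is below the triangle threshold p ~ 1/n. Asymptotically E[X] ~ (c³/6)·n^{3(1−α)} = (2³/6)·n^{-1.5} → 0, so by Markov's inequality G has no triangles w.h.p.

E[X] ≈ 0.000623; in regime p = Θ(1/n^{3/2}) E[X] tends to 0 (below the triangle threshold p ~ 1/n).


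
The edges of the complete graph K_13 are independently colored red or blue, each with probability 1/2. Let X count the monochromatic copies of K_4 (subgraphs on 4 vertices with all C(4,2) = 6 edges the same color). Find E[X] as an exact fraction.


Let X = Σ_S X_S over the C(13, 4) = 715 subsets S of size 4, where X_S = 1 if the K_4 on S is monochromatic.
For a fixed S, the K_4 on S has C(4, 2) = 6 edges. P[all 6 edges red] = (1/2)^6, and likewise for blue, so P[monochromatic] = 2·(1/2)^6 = 2^{1 − 6} = 1/32.
Summing: E[X] = C(13, 4) · 2^{1 − 6} = 715 · 1/32 = 715/32.
Numerically: E[X] ≈ 22.344.

E[X] = C(13,4)·2^(1−C(4,2)) = 715/32 ≈ 22.344.


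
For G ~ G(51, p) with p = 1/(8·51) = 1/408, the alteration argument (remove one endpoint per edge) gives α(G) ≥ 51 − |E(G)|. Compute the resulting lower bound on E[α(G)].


E[|E(G)|] = C(51, 2)·p = 1275 · (1/408) = 25/8.
E[α(G)] ≥ n − E[|E(G)|] = 51 − 25/8 = 383/8.
Numerically: ≈ 47.87500.
(This is only a lower bound; the true E[α(G)] may be larger.)

E[α(G)] ≥ 383/8 ≈ 47.87500.


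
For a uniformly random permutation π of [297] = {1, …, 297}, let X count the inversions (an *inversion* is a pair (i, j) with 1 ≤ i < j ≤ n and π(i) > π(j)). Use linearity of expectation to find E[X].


Write X = Σ X_I over the C(297, 2) = 43956 pairs i < j, with X_I the indicator of one inversion.
There are 43956 indicators.
For each fixed pair i < j, the values π(i) and π(j) are two distinct elements of {1, …, 297} in uniformly random order; by symmetry P[π(i) > π(j)] = 1/2.
By linearity: E[X] = 43956 · (1/2) = C(297, 2) · (1/2) = 43956/2 = 21978 ≈ 21978.000000.

E[X] = 21978 = 21978.000000.


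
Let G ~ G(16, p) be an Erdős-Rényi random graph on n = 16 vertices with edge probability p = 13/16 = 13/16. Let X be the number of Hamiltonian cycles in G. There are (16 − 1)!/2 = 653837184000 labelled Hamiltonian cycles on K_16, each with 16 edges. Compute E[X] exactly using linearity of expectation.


K_16 has (16 − 1)!/2 = 653837184000 labelled Hamiltonian cycles.
For each such Hamiltonian cycle H, let X_H = 1 if all 16 edges of H are present in G. Then P[X_H = 1] = p^{16} = (13/16)^{16} = 665416609183179841/18446744073709551616.
Summing the indicators: E[X] = Σ_H E[X_H] = 653837184000 · p^{16} = 653837184000 · 665416609183179841/18446744073709551616 = 424877072202303561918952875/18014398509481984.
Numerically: E[X] ≈ 2.35854e+10.

E[X] = 653837184000 · (13/16)^{16} = 424877072202303561918952875/18014398509481984 ≈ 2.35854e+10.


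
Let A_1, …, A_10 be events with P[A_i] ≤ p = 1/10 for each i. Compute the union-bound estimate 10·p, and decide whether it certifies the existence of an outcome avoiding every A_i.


Union bound: P[∪_{i=1}^{10} A_i] ≤ Σ_i P[A_i] ≤ 10·p = 10·(1/10) = 1.
Numerically: 1 ≈ 1.000000.
Is 1 < 1? NO.
Since the bound 1 is ≥ 1, the union bound is uninformative here; it does NOT by itself certify existence.

10·p = 1 ≈ 1.000000; existence NOT certified by the union bound.


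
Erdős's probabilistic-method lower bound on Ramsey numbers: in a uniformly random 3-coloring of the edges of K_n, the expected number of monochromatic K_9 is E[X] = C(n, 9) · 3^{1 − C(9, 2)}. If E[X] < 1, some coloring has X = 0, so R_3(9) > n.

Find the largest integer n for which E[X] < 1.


We need C(n, 9) · 3^{1 − 36} < 1, i.e. C(n, 9) < 3^{36 − 1} = 50031545098999707.
Check values of n near the boundary:
  n = 298: C(298, 9) = 45207677551849890; 45207677551849890 < 50031545098999707? YES
  n = 299: C(299, 9) = 46610674441390059; 46610674441390059 < 50031545098999707? YES
  n = 300: C(300, 9) = 48052241692154700; 48052241692154700 < 50031545098999707? YES
  n = 301: C(301, 9) = 49533303936090975; 49533303936090975 < 50031545098999707? YES
  n = 302: C(302, 9) = 51054804739588650; 51054804739588650 < 50031545098999707? NO
  n = 303: C(303, 9) = 52617706925494425; 52617706925494425 < 50031545098999707? NO
The largest n with C(n, 9) < 50031545098999707 is n = 301 (where E[X] = 16511101312030325/16677181699666569 ≈ 0.9900415). Hence R_3(9) > 301, i.e. R_3(9) ≥ 302.

Largest n = 301; hence R_3(9) > 301.


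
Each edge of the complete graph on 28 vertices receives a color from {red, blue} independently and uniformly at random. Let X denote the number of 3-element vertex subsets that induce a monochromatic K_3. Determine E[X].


Let X = Σ_S X_S over the C(28, 3) = 3276 subsets S of size 3, where X_S = 1 if the K_3 on S is monochromatic.
For a fixed S, the K_3 on S has C(3, 2) = 3 edges. P[all 3 edges red] = (1/2)^3, and likewise for blue, so P[monochromatic] = 2·(1/2)^3 = 2^{1 − 3} = 1/4.
Summing: E[X] = C(28, 3) · 2^{1 − 3} = 3276 · 1/4 = 819.
Numerically: E[X] ≈ 819.0000.

E[X] = C(28,3)·2^(1−C(3,2)) = 819 ≈ 819.0000.


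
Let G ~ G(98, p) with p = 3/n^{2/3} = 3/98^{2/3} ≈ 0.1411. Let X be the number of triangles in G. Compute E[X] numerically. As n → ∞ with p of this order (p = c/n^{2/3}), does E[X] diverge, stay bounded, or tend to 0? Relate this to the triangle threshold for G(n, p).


Number of potential triangles: C(98, 3) = 152096.
Each occurs with probability p³ ≈ (0.1411)³ ≈ 2.811329e-03.
By linearity: E[X] = C(98, 3)·p³ ≈ 152096 · 2.811329e-03 ≈ 427.5918.
Since α = 2/3 < 1, p = c/n^{2/3} ≫ 1/n is above the triangle threshold p ~ 1/n. Asymptotically E[X] ~ (c³/6)·n^{3(1−α)} = (3³/6)·n^{1} → ∞; triangles are abundant w.h.p.

E[X] ≈ 427.5918; in regime p = Θ(1/n^{2/3}) E[X] diverges (above the triangle threshold p ~ 1/n).


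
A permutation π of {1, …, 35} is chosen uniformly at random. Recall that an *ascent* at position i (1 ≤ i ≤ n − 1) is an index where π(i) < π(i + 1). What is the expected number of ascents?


Write X = Σ X_I over i = 1, …, 34, with X_I the indicator of one ascent.
There are 34 indicators.
For each fixed i, the pair (π(i), π(i+1)) is a uniformly random ordered pair of distinct values from {1, …, 35}; by symmetry P[π(i) < π(i+1)] = 1/2.
By linearity: E[X] = 34 · (1/2) = (35 − 1) · (1/2) = 17 ≈ 17.000000.

E[X] = 17 = 17.000000.


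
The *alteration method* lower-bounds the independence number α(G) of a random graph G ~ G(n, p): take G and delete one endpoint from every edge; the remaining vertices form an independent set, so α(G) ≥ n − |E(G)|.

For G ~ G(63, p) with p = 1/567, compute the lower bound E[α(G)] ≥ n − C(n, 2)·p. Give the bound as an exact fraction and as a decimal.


E[|E(G)|] = C(63, 2)·p = 1953 · (1/567) = 31/9.
E[α(G)] ≥ n − E[|E(G)|] = 63 − 31/9 = 536/9.
Numerically: ≈ 59.555556.
(This is only a lower bound; the true E[α(G)] may be larger.)

E[α(G)] ≥ 536/9 ≈ 59.555556.


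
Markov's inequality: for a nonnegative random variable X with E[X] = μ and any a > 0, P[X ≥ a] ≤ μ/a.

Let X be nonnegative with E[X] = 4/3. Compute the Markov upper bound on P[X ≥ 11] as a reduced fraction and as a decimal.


μ = E[X] = 4/3, a = 11.
Markov: P[X ≥ 11] ≤ μ/a = (4/3)/11 = 4/33.
Numerically: ≈ 0.12121.
(Since a = 11 > μ = 1.33333, the bound 4/33 is < 1 and informative.)

P[X ≥ 11] ≤ 4/33 ≈ 0.12121.


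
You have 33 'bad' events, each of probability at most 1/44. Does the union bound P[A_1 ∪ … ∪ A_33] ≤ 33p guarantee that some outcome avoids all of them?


Union bound: P[∪_{i=1}^{33} A_i] ≤ Σ_i P[A_i] ≤ 33·p = 33·(1/44) = 3/4.
Numerically: 3/4 ≈ 0.7500000.
Is 3/4 < 1? YES.
Since P[∪ A_i] ≤ 3/4 < 1, the complement has P[∩ A_i^c] ≥ 1 − 3/4 = 1/4 > 0, so some outcome avoids every A_i.

33·p = 3/4 ≈ 0.7500000; existence CERTIFIED by the union bound.


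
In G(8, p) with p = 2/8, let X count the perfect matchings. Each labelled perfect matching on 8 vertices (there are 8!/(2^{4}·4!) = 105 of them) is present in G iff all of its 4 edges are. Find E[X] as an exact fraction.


K_8 has 8!/(2^{4}·4!) = 105 labelled perfect matchings.
For each such perfect matching H, let X_H = 1 if all 4 edges of H are present in G. Then P[X_H = 1] = p^{4} = (1/4)^{4} = 1/256.
By linearity of expectation: E[X] = Σ_H E[X_H] = 105 · p^{4} = 105 · 1/256 = 105/256.
Numerically: E[X] ≈ 0.41.

E[X] = 105 · (1/4)^{4} = 105/256 ≈ 0.41.


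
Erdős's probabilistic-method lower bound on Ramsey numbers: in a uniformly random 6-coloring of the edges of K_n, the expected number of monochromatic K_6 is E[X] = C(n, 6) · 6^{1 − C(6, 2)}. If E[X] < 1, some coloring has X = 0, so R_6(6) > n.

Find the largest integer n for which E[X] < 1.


We need C(n, 6) · 6^{1 − 15} < 1, i.e. C(n, 6) < 6^{15 − 1} = 78364164096.
Check values of n near the boundary:
  n = 195: C(195, 6) = 70656049360; 70656049360 < 78364164096? YES
  n = 196: C(196, 6) = 72887293024; 72887293024 < 78364164096? YES
  n = 197: C(197, 6) = 75176946208; 75176946208 < 78364164096? YES
  n = 198: C(198, 6) = 77526225777; 77526225777 < 78364164096? YES
  n = 199: C(199, 6) = 79936367511; 79936367511 < 78364164096? NO
  n = 200: C(200, 6) = 82408626300; 82408626300 < 78364164096? NO
  n = 201: C(201, 6) = 84944276340; 84944276340 < 78364164096? NO
The largest n with C(n, 6) < 78364164096 is n = 198 (where E[X] = 25842075259/26121388032 ≈ 0.9893). Hence R_6(6) > 198, i.e. R_6(6) ≥ 199.

Largest n = 198; hence R_6(6) > 198.


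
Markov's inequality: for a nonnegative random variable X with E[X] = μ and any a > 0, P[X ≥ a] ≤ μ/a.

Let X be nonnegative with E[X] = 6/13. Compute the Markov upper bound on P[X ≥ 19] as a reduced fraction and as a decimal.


μ = E[X] = 6/13, a = 19.
Markov: P[X ≥ 19] ≤ μ/a = (6/13)/19 = 6/247.
Numerically: ≈ 0.024291.
(Since a = 19 > μ = 0.461538, the bound 6/247 is < 1 and informative.)

P[X ≥ 19] ≤ 6/247 ≈ 0.024291.


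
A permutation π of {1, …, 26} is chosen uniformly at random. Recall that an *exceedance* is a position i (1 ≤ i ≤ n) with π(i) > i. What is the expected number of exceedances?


Write X = Σ_{i=1}^{26} X_i, where X_i = 1_{π(i) > i}.
For each fixed i, π(i) is uniform over {1, …, 26} (marginal of a uniform permutation), so P[π(i) > i] = (n − i)/n. Summing: Σ_{i=1}^{26} (n − i)/n = (0 + 1 + … + 25)/26 = 26(26 − 1)/(2·26) = (26 − 1)/2.
Hence E[X] = Σ_{i=1}^{26} (26 − i)/26 = 25/2 ≈ 12.500000.

E[X] = 25/2 = 12.500000.


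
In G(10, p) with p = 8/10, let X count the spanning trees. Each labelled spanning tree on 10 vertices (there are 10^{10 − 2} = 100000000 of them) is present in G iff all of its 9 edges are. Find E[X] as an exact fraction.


K_10 has 10^{10 − 2} = 100000000 labelled spanning trees.
For each such spanning tree H, let X_H = 1 if all 9 edges of H are present in G. Then P[X_H = 1] = p^{9} = (4/5)^{9} = 262144/1953125.
By linearity of expectation: E[X] = Σ_H E[X_H] = 100000000 · p^{9} = 100000000 · 262144/1953125 = 67108864/5.
Numerically: E[X] ≈ 1.34218e+07.

E[X] = 100000000 · (4/5)^{9} = 67108864/5 ≈ 1.34218e+07.


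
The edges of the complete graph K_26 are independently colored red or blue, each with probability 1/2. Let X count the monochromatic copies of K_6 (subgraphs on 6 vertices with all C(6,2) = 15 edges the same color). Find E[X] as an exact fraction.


Let X = Σ_S X_S over the C(26, 6) = 230230 subsets S of size 6, where X_S = 1 if the K_6 on S is monochromatic.
For a fixed S, the K_6 on S has C(6, 2) = 15 edges. P[all 15 edges red] = (1/2)^15, and likewise for blue, so P[monochromatic] = 2·(1/2)^15 = 2^{1 − 15} = 1/16384.
By linearity of expectation: E[X] = C(26, 6) · 2^{1 − 15} = 230230 · 1/16384 = 115115/8192.
Numerically: E[X] ≈ 14.052124.

E[X] = C(26,6)·2^(1−C(6,2)) = 115115/8192 ≈ 14.052124.


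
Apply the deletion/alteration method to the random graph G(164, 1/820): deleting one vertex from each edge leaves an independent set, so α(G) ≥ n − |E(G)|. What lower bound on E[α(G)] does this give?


E[|E(G)|] = C(164, 2)·p = 13366 · (1/820) = 163/10.
E[α(G)] ≥ n − E[|E(G)|] = 164 − 163/10 = 1477/10.
Numerically: ≈ 147.70000.
(This is only a lower bound; the true E[α(G)] may be larger.)

E[α(G)] ≥ 1477/10 ≈ 147.70000.


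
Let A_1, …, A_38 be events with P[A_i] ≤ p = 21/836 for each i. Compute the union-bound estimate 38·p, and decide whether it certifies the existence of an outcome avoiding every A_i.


Union bound: P[∪_{i=1}^{38} A_i] ≤ Σ_i P[A_i] ≤ 38·p = 38·(21/836) = 21/22.
Numerically: 21/22 ≈ 0.9545.
Is 21/22 < 1? YES.
Since P[∪ A_i] ≤ 21/22 < 1, the complement has P[∩ A_i^c] ≥ 1 − 21/22 = 1/22 > 0, so some outcome avoids every A_i.

38·p = 21/22 ≈ 0.9545; existence CERTIFIED by the union bound.


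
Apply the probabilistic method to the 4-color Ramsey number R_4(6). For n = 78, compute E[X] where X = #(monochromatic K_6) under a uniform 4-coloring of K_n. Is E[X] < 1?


E[X] = C(78, 6) · 4^{1 − 15} = 256851595 · 4^{−14} = 256851595/268435456.
As a reduced fraction: E[X] = 256851595/268435456 ≈ 0.957.
Is E[X] < 1? YES.
Since E[X] < 1, there exists a 4-coloring of K_{78} with no monochromatic K_6; hence R_4(6) > 78.

E[X] = 256851595/268435456 ≈ 0.957; E[X] < 1, so R_4(6) > 78.


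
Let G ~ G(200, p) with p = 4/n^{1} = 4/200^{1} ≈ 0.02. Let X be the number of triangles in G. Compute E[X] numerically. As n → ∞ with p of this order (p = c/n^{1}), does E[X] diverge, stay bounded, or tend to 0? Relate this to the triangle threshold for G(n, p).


Number of potential triangles: C(200, 3) = 1313400.
Each occurs with probability p³ ≈ (0.02)³ ≈ 8.00000000e-06.
By linearity: E[X] = C(200, 3)·p³ ≈ 1313400 · 8.00000000e-06 ≈ 10.507200.
Here α = 1, so p = 4/n is exactly at the triangle threshold p ~ 1/n. Asymptotically E[X] → c³/6 = 4³/6 = 32/3 ≈ 10.666667, a bounded constant. In this regime the triangle count is asymptotically Poisson(c³/6).

E[X] ≈ 10.507200; in regime p = Θ(1/n^{1}) E[X] stays bounded (at the triangle threshold p ~ 1/n).


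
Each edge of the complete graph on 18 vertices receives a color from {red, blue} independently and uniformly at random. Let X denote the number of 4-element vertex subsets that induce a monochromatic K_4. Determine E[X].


Let X = Σ_S X_S over the C(18, 4) = 3060 subsets S of size 4, where X_S = 1 if the K_4 on S is monochromatic.
For a fixed S, the K_4 on S has C(4, 2) = 6 edges. P[all 6 edges red] = (1/2)^6, and likewise for blue, so P[monochromatic] = 2·(1/2)^6 = 2^{1 − 6} = 1/32.
By linearity: E[X] = C(18, 4) · 2^{1 − 6} = 3060 · 1/32 = 765/8.
Numerically: E[X] ≈ 95.625.

E[X] = C(18,4)·2^(1−C(4,2)) = 765/8 ≈ 95.625.


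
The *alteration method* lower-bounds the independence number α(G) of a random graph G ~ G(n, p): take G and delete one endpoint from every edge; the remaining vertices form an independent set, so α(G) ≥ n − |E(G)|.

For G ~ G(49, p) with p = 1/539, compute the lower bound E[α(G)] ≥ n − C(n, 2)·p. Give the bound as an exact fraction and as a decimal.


E[|E(G)|] = C(49, 2)·p = 1176 · (1/539) = 24/11.
E[α(G)] ≥ n − E[|E(G)|] = 49 − 24/11 = 515/11.
Numerically: ≈ 46.818182.
(This is only a lower bound; the true E[α(G)] may be larger.)

E[α(G)] ≥ 515/11 ≈ 46.818182.


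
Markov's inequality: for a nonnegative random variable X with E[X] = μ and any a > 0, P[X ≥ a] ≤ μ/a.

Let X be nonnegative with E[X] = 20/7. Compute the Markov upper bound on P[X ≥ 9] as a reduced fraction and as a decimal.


μ = E[X] = 20/7, a = 9.
Markov: P[X ≥ 9] ≤ μ/a = (20/7)/9 = 20/63.
Numerically: ≈ 0.31746.
(Since a = 9 > μ = 2.85714, the bound 20/63 is < 1 and informative.)

P[X ≥ 9] ≤ 20/63 ≈ 0.31746.


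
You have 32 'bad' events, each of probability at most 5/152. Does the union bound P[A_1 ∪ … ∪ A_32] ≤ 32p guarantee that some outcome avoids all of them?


Union bound: P[∪_{i=1}^{32} A_i] ≤ Σ_i P[A_i] ≤ 32·p = 32·(5/152) = 20/19.
Numerically: 20/19 ≈ 1.05263.
Is 20/19 < 1? NO.
Since the bound 20/19 is ≥ 1, the union bound is uninformative here; it does NOT by itself certify existence.

32·p = 20/19 ≈ 1.05263; existence NOT certified by the union bound.


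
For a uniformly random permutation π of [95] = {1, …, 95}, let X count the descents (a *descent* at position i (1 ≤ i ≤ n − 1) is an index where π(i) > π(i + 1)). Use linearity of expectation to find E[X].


Write X = Σ X_I over i = 1, …, 94, with X_I the indicator of one descent.
There are 94 indicators.
For each fixed i, the pair (π(i), π(i+1)) is a uniformly random ordered pair of distinct values from {1, …, 95}; by symmetry P[π(i) > π(i+1)] = 1/2.
By linearity: E[X] = 94 · (1/2) = (95 − 1) · (1/2) = 47 ≈ 47.000000.

E[X] = 47 = 47.000000.


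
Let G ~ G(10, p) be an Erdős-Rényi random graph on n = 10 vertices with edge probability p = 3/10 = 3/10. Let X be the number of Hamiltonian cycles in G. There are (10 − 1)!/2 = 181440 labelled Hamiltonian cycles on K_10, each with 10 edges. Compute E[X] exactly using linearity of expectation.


K_10 has (10 − 1)!/2 = 181440 labelled Hamiltonian cycles.
For each such Hamiltonian cycle H, let X_H = 1 if all 10 edges of H are present in G. Then P[X_H = 1] = p^{10} = (3/10)^{10} = 59049/10000000000.
Summing the indicators: E[X] = Σ_H E[X_H] = 181440 · p^{10} = 181440 · 59049/10000000000 = 33480783/31250000.
Numerically: E[X] ≈ 1.07.

E[X] = 181440 · (3/10)^{10} = 33480783/31250000 ≈ 1.07.


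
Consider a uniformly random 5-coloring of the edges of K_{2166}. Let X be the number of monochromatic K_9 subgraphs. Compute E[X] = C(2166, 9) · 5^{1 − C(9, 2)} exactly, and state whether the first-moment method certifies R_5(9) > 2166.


E[X] = C(2166, 9) · 5^{1 − 36} = 2844037944203015677277940 · 5^{−35} = 2844037944203015677277940/2910383045673370361328125.
As a reduced fraction: E[X] = 568807588840603135455588/582076609134674072265625 ≈ 0.9772040.
Is E[X] < 1? YES.
Since E[X] < 1, there exists a 5-coloring of K_{2166} with no monochromatic K_9; hence R_5(9) > 2166.

E[X] = 568807588840603135455588/582076609134674072265625 ≈ 0.9772040; E[X] < 1, so R_5(9) > 2166.


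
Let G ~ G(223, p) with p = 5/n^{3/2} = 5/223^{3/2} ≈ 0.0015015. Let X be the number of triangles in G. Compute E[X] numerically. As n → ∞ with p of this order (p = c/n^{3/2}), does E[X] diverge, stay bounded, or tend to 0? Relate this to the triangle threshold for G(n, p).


Number of potential triangles: C(223, 3) = 1823471.
Each occurs with probability p³ ≈ (0.0015015)³ ≈ 3.3848399e-09.
By linearity: E[X] = C(223, 3)·p³ ≈ 1823471 · 3.3848399e-09 ≈ 0.00617.
Since α = 3/2 > 1, p = c/n^{3/2} = o(1/n) is below the triangle threshold p ~ 1/n. Asymptotically E[X] ~ (c³/6)·n^{3(1−α)} = (5³/6)·n^{-1.5} → 0, so by Markov's inequality G has no triangles w.h.p.

E[X] ≈ 0.00617; in regime p = Θ(1/n^{3/2}) E[X] tends to 0 (below the triangle threshold p ~ 1/n).


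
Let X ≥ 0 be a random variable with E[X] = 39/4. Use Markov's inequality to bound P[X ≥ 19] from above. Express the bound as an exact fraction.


μ = E[X] = 39/4, a = 19.
Markov: P[X ≥ 19] ≤ μ/a = (39/4)/19 = 39/76.
Numerically: ≈ 0.513.
(Since a = 19 > μ = 9.750, the bound 39/76 is < 1 and informative.)

P[X ≥ 19] ≤ 39/76 ≈ 0.513.


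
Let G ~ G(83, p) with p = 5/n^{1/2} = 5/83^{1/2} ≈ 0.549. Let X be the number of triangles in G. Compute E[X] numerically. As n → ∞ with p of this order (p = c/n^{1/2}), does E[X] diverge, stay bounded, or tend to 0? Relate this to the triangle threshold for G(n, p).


Number of potential triangles: C(83, 3) = 91881.
Each occurs with probability p³ ≈ (0.549)³ ≈ 1.65308e-01.
By linearity: E[X] = C(83, 3)·p³ ≈ 91881 · 1.65308e-01 ≈ 15188.629.
Since α = 1/2 < 1, p = c/n^{1/2} ≫ 1/n is above the triangle threshold p ~ 1/n. Asymptotically E[X] ~ (c³/6)·n^{3(1−α)} = (5³/6)·n^{1.5} → ∞; triangles are abundant w.h.p.

E[X] ≈ 15188.629; in regime p = Θ(1/n^{1/2}) E[X] diverges (above the triangle threshold p ~ 1/n).


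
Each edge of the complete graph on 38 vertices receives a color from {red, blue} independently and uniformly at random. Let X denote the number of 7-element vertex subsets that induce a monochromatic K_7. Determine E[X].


Let X = Σ_S X_S over the C(38, 7) = 12620256 subsets S of size 7, where X_S = 1 if the K_7 on S is monochromatic.
For a fixed S, the K_7 on S has C(7, 2) = 21 edges. P[all 21 edges red] = (1/2)^21, and likewise for blue, so P[monochromatic] = 2·(1/2)^21 = 2^{1 − 21} = 1/1048576.
By linearity: E[X] = C(38, 7) · 2^{1 − 21} = 12620256 · 1/1048576 = 394383/32768.
Numerically: E[X] ≈ 12.035614.

E[X] = C(38,7)·2^(1−C(7,2)) = 394383/32768 ≈ 12.035614.


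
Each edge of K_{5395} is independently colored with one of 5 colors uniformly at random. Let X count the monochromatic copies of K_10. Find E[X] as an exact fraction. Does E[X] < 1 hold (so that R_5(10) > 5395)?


E[X] = C(5395, 10) · 5^{1 − 45} = 5708563736675616143322765475706 · 5^{−44} = 5708563736675616143322765475706/5684341886080801486968994140625.
As a reduced fraction: E[X] = 5708563736675616143322765475706/5684341886080801486968994140625 ≈ 1.0042612.
Is E[X] < 1? NO.
Since E[X] ≥ 1, the first-moment bound is inconclusive at n = 5395; it does NOT by itself certify R_5(10) > 5395.

E[X] = 5708563736675616143322765475706/5684341886080801486968994140625 ≈ 1.0042612; E[X] ≥ 1; first-moment method inconclusive here.


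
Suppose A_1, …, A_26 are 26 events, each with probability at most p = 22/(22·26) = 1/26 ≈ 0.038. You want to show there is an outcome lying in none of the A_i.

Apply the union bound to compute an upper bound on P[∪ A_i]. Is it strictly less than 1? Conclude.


Union bound: P[∪_{i=1}^{26} A_i] ≤ Σ_i P[A_i] ≤ 26·p = 26·(1/26) = 1.
Numerically: 1 ≈ 1.000.
Is 1 < 1? NO.
Since the bound 1 is ≥ 1, the union bound is uninformative here; it does NOT by itself certify existence.

26·p = 1 ≈ 1.000; existence NOT certified by the union bound.


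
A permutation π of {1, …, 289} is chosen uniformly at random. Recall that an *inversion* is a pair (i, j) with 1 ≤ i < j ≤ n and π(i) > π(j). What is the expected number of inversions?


Write X = Σ X_I over the C(289, 2) = 41616 pairs i < j, with X_I the indicator of one inversion.
There are 41616 indicators.
For each fixed pair i < j, the values π(i) and π(j) are two distinct elements of {1, …, 289} in uniformly random order; by symmetry P[π(i) > π(j)] = 1/2.
By linearity: E[X] = 41616 · (1/2) = C(289, 2) · (1/2) = 41616/2 = 20808 ≈ 20808.0000.

E[X] = 20808 = 20808.0000.


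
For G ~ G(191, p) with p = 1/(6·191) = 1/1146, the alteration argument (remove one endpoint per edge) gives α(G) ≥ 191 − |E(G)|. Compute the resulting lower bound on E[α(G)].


E[|E(G)|] = C(191, 2)·p = 18145 · (1/1146) = 95/6.
E[α(G)] ≥ n − E[|E(G)|] = 191 − 95/6 = 1051/6.
Numerically: ≈ 175.167.
(This is only a lower bound; the true E[α(G)] may be larger.)

E[α(G)] ≥ 1051/6 ≈ 175.167.


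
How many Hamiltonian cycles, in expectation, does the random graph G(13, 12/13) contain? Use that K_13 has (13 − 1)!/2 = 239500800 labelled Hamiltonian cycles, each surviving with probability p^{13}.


K_13 has (13 − 1)!/2 = 239500800 labelled Hamiltonian cycles.
For each such Hamiltonian cycle H, let X_H = 1 if all 13 edges of H are present in G. Then P[X_H = 1] = p^{13} = (12/13)^{13} = 106993205379072/302875106592253.
By linearity: E[X] = Σ_H E[X_H] = 239500800 · p^{13} = 239500800 · 106993205379072/302875106592253 = 25624958282852047257600/302875106592253.
Numerically: E[X] ≈ 8.46057e+07.

E[X] = 239500800 · (12/13)^{13} = 25624958282852047257600/302875106592253 ≈ 8.46057e+07.


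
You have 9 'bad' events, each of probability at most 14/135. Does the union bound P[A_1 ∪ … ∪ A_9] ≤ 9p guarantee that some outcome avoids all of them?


Union bound: P[∪_{i=1}^{9} A_i] ≤ Σ_i P[A_i] ≤ 9·p = 9·(14/135) = 14/15.
Numerically: 14/15 ≈ 0.93333.
Is 14/15 < 1? YES.
Since P[∪ A_i] ≤ 14/15 < 1, the complement has P[∩ A_i^c] ≥ 1 − 14/15 = 1/15 > 0, so some outcome avoids every A_i.

9·p = 14/15 ≈ 0.93333; existence CERTIFIED by the union bound.


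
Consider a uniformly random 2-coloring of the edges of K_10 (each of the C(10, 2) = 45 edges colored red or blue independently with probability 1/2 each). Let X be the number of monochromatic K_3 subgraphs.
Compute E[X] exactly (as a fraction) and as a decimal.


Let X = Σ_S X_S over the C(10, 3) = 120 subsets S of size 3, where X_S = 1 if the K_3 on S is monochromatic.
For a fixed S, the K_3 on S has C(3, 2) = 3 edges. P[all 3 edges red] = (1/2)^3, and likewise for blue, so P[monochromatic] = 2·(1/2)^3 = 2^{1 − 3} = 1/4.
Summing: E[X] = C(10, 3) · 2^{1 − 3} = 120 · 1/4 = 30.
Numerically: E[X] ≈ 30.00000.

E[X] = C(10,3)·2^(1−C(3,2)) = 30 ≈ 30.00000.


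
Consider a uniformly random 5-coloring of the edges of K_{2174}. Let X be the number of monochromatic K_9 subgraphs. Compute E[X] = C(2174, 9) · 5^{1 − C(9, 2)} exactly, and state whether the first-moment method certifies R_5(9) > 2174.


E[X] = C(2174, 9) · 5^{1 − 36} = 2940165687188920530702934 · 5^{−35} = 2940165687188920530702934/2910383045673370361328125.
As a reduced fraction: E[X] = 2940165687188920530702934/2910383045673370361328125 ≈ 1.010.
Is E[X] < 1? NO.
Since E[X] ≥ 1, the first-moment bound is inconclusive at n = 2174; it does NOT by itself certify R_5(9) > 2174.

E[X] = 2940165687188920530702934/2910383045673370361328125 ≈ 1.010; E[X] ≥ 1; first-moment method inconclusive here.


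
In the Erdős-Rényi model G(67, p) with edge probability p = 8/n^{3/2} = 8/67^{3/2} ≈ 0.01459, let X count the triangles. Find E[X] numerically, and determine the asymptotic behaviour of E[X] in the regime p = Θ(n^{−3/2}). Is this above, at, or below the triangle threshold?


Number of potential triangles: C(67, 3) = 47905.
Each occurs with probability p³ ≈ (0.01459)³ ≈ 3.104083e-06.
By linearity: E[X] = C(67, 3)·p³ ≈ 47905 · 3.104083e-06 ≈ 0.1487.
Since α = 3/2 > 1, p = c/n^{3/2} = o(1/n) is below the triangle threshold p ~ 1/n. Asymptotically E[X] ~ (c³/6)·n^{3(1−α)} = (8³/6)·n^{-1.5} → 0, so by Markov's inequality G has no triangles w.h.p.

E[X] ≈ 0.1487; in regime p = Θ(1/n^{3/2}) E[X] tends to 0 (below the triangle threshold p ~ 1/n).


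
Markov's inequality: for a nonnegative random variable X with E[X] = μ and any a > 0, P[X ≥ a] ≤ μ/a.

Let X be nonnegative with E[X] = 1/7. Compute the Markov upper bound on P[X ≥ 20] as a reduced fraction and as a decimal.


μ = E[X] = 1/7, a = 20.
Markov: P[X ≥ 20] ≤ μ/a = (1/7)/20 = 1/140.
Numerically: ≈ 0.007143.
(Since a = 20 > μ = 0.142857, the bound 1/140 is < 1 and informative.)

P[X ≥ 20] ≤ 1/140 ≈ 0.007143.


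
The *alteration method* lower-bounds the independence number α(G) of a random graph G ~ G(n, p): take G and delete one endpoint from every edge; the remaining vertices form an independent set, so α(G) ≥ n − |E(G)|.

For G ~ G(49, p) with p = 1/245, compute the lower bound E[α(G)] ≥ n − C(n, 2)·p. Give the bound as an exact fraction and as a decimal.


E[|E(G)|] = C(49, 2)·p = 1176 · (1/245) = 24/5.
E[α(G)] ≥ n − E[|E(G)|] = 49 − 24/5 = 221/5.
Numerically: ≈ 44.200.
(This is only a lower bound; the true E[α(G)] may be larger.)

E[α(G)] ≥ 221/5 ≈ 44.200.


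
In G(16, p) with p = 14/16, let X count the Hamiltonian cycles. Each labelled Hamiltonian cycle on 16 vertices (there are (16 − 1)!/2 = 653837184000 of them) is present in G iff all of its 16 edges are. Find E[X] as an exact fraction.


K_16 has (16 − 1)!/2 = 653837184000 labelled Hamiltonian cycles.
For each such Hamiltonian cycle H, let X_H = 1 if all 16 edges of H are present in G. Then P[X_H = 1] = p^{16} = (7/8)^{16} = 33232930569601/281474976710656.
By linearity of expectation: E[X] = Σ_H E[X_H] = 653837184000 · p^{16} = 653837184000 · 33232930569601/281474976710656 = 21219654042671322112875/274877906944.
Numerically: E[X] ≈ 7.7197e+10.

E[X] = 653837184000 · (7/8)^{16} = 21219654042671322112875/274877906944 ≈ 7.7197e+10.


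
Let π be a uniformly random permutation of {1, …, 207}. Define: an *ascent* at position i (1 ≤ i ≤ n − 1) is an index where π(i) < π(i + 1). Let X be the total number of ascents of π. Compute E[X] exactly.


Write X = Σ X_I over i = 1, …, 206, with X_I the indicator of one ascent.
There are 206 indicators.
For each fixed i, the pair (π(i), π(i+1)) is a uniformly random ordered pair of distinct values from {1, …, 207}; by symmetry P[π(i) < π(i+1)] = 1/2.
By linearity: E[X] = 206 · (1/2) = (207 − 1) · (1/2) = 103 ≈ 103.000000.

E[X] = 103 = 103.000000.


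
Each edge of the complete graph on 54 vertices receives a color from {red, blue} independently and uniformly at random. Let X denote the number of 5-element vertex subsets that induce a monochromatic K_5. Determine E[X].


Let X = Σ_S X_S over the C(54, 5) = 3162510 subsets S of size 5, where X_S = 1 if the K_5 on S is monochromatic.
For a fixed S, the K_5 on S has C(5, 2) = 10 edges. P[all 10 edges red] = (1/2)^10, and likewise for blue, so P[monochromatic] = 2·(1/2)^10 = 2^{1 − 10} = 1/512.
By linearity: E[X] = C(54, 5) · 2^{1 − 10} = 3162510 · 1/512 = 1581255/256.
Numerically: E[X] ≈ 6176.777.

E[X] = C(54,5)·2^(1−C(5,2)) = 1581255/256 ≈ 6176.777.


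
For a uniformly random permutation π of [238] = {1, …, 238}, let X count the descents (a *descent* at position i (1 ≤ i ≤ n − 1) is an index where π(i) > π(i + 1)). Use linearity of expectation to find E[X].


Write X = Σ X_I over i = 1, …, 237, with X_I the indicator of one descent.
There are 237 indicators.
For each fixed i, the pair (π(i), π(i+1)) is a uniformly random ordered pair of distinct values from {1, …, 238}; by symmetry P[π(i) > π(i+1)] = 1/2.
By linearity: E[X] = 237 · (1/2) = (238 − 1) · (1/2) = 237/2 ≈ 118.5000.

E[X] = 237/2 = 118.5000.


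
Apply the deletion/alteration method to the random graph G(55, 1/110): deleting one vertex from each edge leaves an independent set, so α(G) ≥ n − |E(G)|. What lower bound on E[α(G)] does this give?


E[|E(G)|] = C(55, 2)·p = 1485 · (1/110) = 27/2.
E[α(G)] ≥ n − E[|E(G)|] = 55 − 27/2 = 83/2.
Numerically: ≈ 41.50000.
(This is only a lower bound; the true E[α(G)] may be larger.)

E[α(G)] ≥ 83/2 ≈ 41.50000.


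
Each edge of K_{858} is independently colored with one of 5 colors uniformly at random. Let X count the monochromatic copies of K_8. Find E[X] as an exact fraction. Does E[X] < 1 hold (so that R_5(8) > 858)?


E[X] = C(858, 8) · 5^{1 − 28} = 7049584530256467771 · 5^{−27} = 7049584530256467771/7450580596923828125.
As a reduced fraction: E[X] = 7049584530256467771/7450580596923828125 ≈ 0.9462.
Is E[X] < 1? YES.
Since E[X] < 1, there exists a 5-coloring of K_{858} with no monochromatic K_8; hence R_5(8) > 858.

E[X] = 7049584530256467771/7450580596923828125 ≈ 0.9462; E[X] < 1, so R_5(8) > 858.


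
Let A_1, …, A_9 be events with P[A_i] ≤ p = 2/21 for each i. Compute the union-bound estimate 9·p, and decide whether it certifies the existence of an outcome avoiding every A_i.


Union bound: P[∪_{i=1}^{9} A_i] ≤ Σ_i P[A_i] ≤ 9·p = 9·(2/21) = 6/7.
Numerically: 6/7 ≈ 0.85714.
Is 6/7 < 1? YES.
Since P[∪ A_i] ≤ 6/7 < 1, the complement has P[∩ A_i^c] ≥ 1 − 6/7 = 1/7 > 0, so some outcome avoids every A_i.

9·p = 6/7 ≈ 0.85714; existence CERTIFIED by the union bound.


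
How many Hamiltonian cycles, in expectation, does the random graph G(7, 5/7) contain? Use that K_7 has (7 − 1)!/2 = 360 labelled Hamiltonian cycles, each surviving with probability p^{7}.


K_7 has (7 − 1)!/2 = 360 labelled Hamiltonian cycles.
For each such Hamiltonian cycle H, let X_H = 1 if all 7 edges of H are present in G. Then P[X_H = 1] = p^{7} = (5/7)^{7} = 78125/823543.
By linearity of expectation: E[X] = Σ_H E[X_H] = 360 · p^{7} = 360 · 78125/823543 = 28125000/823543.
Numerically: E[X] ≈ 34.15.

E[X] = 360 · (5/7)^{7} = 28125000/823543 ≈ 34.15.


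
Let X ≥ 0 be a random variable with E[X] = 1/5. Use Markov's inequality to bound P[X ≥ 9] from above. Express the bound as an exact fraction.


μ = E[X] = 1/5, a = 9.
Markov: P[X ≥ 9] ≤ μ/a = (1/5)/9 = 1/45.
Numerically: ≈ 0.02222.
(Since a = 9 > μ = 0.20000, the bound 1/45 is < 1 and informative.)

P[X ≥ 9] ≤ 1/45 ≈ 0.02222.
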